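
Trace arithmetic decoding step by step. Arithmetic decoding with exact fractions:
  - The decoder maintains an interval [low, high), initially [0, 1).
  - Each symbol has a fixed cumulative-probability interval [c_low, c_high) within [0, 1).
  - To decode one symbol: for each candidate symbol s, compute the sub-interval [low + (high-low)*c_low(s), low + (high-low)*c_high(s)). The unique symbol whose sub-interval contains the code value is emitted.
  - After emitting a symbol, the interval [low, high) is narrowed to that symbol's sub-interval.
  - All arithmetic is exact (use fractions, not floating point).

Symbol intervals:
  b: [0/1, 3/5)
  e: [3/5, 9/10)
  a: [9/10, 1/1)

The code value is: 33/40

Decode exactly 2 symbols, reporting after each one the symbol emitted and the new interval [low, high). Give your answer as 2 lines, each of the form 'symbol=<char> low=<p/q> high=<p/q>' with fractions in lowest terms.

Answer: symbol=e low=3/5 high=9/10
symbol=e low=39/50 high=87/100

Derivation:
Step 1: interval [0/1, 1/1), width = 1/1 - 0/1 = 1/1
  'b': [0/1 + 1/1*0/1, 0/1 + 1/1*3/5) = [0/1, 3/5)
  'e': [0/1 + 1/1*3/5, 0/1 + 1/1*9/10) = [3/5, 9/10) <- contains code 33/40
  'a': [0/1 + 1/1*9/10, 0/1 + 1/1*1/1) = [9/10, 1/1)
  emit 'e', narrow to [3/5, 9/10)
Step 2: interval [3/5, 9/10), width = 9/10 - 3/5 = 3/10
  'b': [3/5 + 3/10*0/1, 3/5 + 3/10*3/5) = [3/5, 39/50)
  'e': [3/5 + 3/10*3/5, 3/5 + 3/10*9/10) = [39/50, 87/100) <- contains code 33/40
  'a': [3/5 + 3/10*9/10, 3/5 + 3/10*1/1) = [87/100, 9/10)
  emit 'e', narrow to [39/50, 87/100)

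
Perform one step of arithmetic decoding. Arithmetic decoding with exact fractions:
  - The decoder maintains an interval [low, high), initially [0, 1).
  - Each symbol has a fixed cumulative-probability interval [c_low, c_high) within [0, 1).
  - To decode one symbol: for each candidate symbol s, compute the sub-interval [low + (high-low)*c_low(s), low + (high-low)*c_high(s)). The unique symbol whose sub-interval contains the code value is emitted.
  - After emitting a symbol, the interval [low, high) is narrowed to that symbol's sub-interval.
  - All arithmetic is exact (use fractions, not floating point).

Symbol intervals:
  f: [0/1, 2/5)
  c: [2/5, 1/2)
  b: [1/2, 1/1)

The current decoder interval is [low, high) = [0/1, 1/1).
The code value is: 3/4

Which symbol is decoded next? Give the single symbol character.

Answer: b

Derivation:
Interval width = high − low = 1/1 − 0/1 = 1/1
Scaled code = (code − low) / width = (3/4 − 0/1) / 1/1 = 3/4
  f: [0/1, 2/5) 
  c: [2/5, 1/2) 
  b: [1/2, 1/1) ← scaled code falls here ✓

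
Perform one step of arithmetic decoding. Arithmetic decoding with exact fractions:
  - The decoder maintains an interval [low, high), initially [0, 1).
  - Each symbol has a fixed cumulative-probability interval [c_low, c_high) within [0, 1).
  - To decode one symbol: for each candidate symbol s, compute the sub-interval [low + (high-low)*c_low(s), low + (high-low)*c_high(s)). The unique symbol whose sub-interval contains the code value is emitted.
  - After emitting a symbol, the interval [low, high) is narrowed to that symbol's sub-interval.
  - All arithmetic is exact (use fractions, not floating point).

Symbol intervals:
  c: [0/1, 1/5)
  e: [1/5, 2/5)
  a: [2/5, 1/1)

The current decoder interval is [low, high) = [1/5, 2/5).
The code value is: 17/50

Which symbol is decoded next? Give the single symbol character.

Answer: a

Derivation:
Interval width = high − low = 2/5 − 1/5 = 1/5
Scaled code = (code − low) / width = (17/50 − 1/5) / 1/5 = 7/10
  c: [0/1, 1/5) 
  e: [1/5, 2/5) 
  a: [2/5, 1/1) ← scaled code falls here ✓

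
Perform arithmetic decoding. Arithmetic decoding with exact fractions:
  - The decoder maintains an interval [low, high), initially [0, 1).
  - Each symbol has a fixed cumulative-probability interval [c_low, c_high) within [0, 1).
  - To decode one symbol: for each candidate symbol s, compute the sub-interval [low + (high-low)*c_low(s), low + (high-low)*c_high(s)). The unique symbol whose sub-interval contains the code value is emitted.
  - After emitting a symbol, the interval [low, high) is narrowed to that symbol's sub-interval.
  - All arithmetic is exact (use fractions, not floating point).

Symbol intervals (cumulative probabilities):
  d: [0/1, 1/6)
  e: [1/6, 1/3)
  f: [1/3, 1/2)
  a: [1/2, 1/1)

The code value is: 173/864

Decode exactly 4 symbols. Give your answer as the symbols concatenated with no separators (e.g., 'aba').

Answer: eeee

Derivation:
Step 1: interval [0/1, 1/1), width = 1/1 - 0/1 = 1/1
  'd': [0/1 + 1/1*0/1, 0/1 + 1/1*1/6) = [0/1, 1/6)
  'e': [0/1 + 1/1*1/6, 0/1 + 1/1*1/3) = [1/6, 1/3) <- contains code 173/864
  'f': [0/1 + 1/1*1/3, 0/1 + 1/1*1/2) = [1/3, 1/2)
  'a': [0/1 + 1/1*1/2, 0/1 + 1/1*1/1) = [1/2, 1/1)
  emit 'e', narrow to [1/6, 1/3)
Step 2: interval [1/6, 1/3), width = 1/3 - 1/6 = 1/6
  'd': [1/6 + 1/6*0/1, 1/6 + 1/6*1/6) = [1/6, 7/36)
  'e': [1/6 + 1/6*1/6, 1/6 + 1/6*1/3) = [7/36, 2/9) <- contains code 173/864
  'f': [1/6 + 1/6*1/3, 1/6 + 1/6*1/2) = [2/9, 1/4)
  'a': [1/6 + 1/6*1/2, 1/6 + 1/6*1/1) = [1/4, 1/3)
  emit 'e', narrow to [7/36, 2/9)
Step 3: interval [7/36, 2/9), width = 2/9 - 7/36 = 1/36
  'd': [7/36 + 1/36*0/1, 7/36 + 1/36*1/6) = [7/36, 43/216)
  'e': [7/36 + 1/36*1/6, 7/36 + 1/36*1/3) = [43/216, 11/54) <- contains code 173/864
  'f': [7/36 + 1/36*1/3, 7/36 + 1/36*1/2) = [11/54, 5/24)
  'a': [7/36 + 1/36*1/2, 7/36 + 1/36*1/1) = [5/24, 2/9)
  emit 'e', narrow to [43/216, 11/54)
Step 4: interval [43/216, 11/54), width = 11/54 - 43/216 = 1/216
  'd': [43/216 + 1/216*0/1, 43/216 + 1/216*1/6) = [43/216, 259/1296)
  'e': [43/216 + 1/216*1/6, 43/216 + 1/216*1/3) = [259/1296, 65/324) <- contains code 173/864
  'f': [43/216 + 1/216*1/3, 43/216 + 1/216*1/2) = [65/324, 29/144)
  'a': [43/216 + 1/216*1/2, 43/216 + 1/216*1/1) = [29/144, 11/54)
  emit 'e', narrow to [259/1296, 65/324)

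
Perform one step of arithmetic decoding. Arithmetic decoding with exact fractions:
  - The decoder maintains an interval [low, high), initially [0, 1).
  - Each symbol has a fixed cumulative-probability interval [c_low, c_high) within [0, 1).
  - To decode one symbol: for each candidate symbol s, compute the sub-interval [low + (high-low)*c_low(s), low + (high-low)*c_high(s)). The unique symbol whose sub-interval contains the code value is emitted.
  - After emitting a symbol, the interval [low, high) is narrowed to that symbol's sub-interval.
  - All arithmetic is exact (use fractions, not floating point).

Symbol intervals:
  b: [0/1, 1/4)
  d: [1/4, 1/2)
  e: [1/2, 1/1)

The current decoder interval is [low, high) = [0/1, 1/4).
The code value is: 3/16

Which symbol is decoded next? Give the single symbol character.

Answer: e

Derivation:
Interval width = high − low = 1/4 − 0/1 = 1/4
Scaled code = (code − low) / width = (3/16 − 0/1) / 1/4 = 3/4
  b: [0/1, 1/4) 
  d: [1/4, 1/2) 
  e: [1/2, 1/1) ← scaled code falls here ✓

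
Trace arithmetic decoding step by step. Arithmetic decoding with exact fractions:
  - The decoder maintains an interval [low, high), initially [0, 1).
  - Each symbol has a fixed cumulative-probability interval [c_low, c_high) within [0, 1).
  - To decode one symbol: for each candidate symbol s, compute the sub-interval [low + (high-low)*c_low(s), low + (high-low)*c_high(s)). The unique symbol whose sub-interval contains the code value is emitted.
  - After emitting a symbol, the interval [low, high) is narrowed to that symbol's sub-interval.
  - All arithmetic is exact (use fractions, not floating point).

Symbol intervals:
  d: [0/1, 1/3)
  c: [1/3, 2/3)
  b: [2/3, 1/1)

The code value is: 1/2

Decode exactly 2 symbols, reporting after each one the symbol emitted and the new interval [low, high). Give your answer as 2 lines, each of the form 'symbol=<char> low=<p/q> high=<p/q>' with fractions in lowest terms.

Answer: symbol=c low=1/3 high=2/3
symbol=c low=4/9 high=5/9

Derivation:
Step 1: interval [0/1, 1/1), width = 1/1 - 0/1 = 1/1
  'd': [0/1 + 1/1*0/1, 0/1 + 1/1*1/3) = [0/1, 1/3)
  'c': [0/1 + 1/1*1/3, 0/1 + 1/1*2/3) = [1/3, 2/3) <- contains code 1/2
  'b': [0/1 + 1/1*2/3, 0/1 + 1/1*1/1) = [2/3, 1/1)
  emit 'c', narrow to [1/3, 2/3)
Step 2: interval [1/3, 2/3), width = 2/3 - 1/3 = 1/3
  'd': [1/3 + 1/3*0/1, 1/3 + 1/3*1/3) = [1/3, 4/9)
  'c': [1/3 + 1/3*1/3, 1/3 + 1/3*2/3) = [4/9, 5/9) <- contains code 1/2
  'b': [1/3 + 1/3*2/3, 1/3 + 1/3*1/1) = [5/9, 2/3)
  emit 'c', narrow to [4/9, 5/9)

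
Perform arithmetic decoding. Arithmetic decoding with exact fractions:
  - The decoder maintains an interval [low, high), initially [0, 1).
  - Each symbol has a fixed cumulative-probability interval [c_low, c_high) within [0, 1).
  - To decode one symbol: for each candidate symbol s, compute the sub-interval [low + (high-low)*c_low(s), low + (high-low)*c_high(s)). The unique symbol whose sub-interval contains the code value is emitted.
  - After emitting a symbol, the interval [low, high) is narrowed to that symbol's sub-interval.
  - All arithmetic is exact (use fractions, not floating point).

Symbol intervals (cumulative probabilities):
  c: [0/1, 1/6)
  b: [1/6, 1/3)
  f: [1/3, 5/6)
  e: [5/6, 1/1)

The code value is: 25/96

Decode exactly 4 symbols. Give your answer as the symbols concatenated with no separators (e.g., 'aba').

Answer: bffb

Derivation:
Step 1: interval [0/1, 1/1), width = 1/1 - 0/1 = 1/1
  'c': [0/1 + 1/1*0/1, 0/1 + 1/1*1/6) = [0/1, 1/6)
  'b': [0/1 + 1/1*1/6, 0/1 + 1/1*1/3) = [1/6, 1/3) <- contains code 25/96
  'f': [0/1 + 1/1*1/3, 0/1 + 1/1*5/6) = [1/3, 5/6)
  'e': [0/1 + 1/1*5/6, 0/1 + 1/1*1/1) = [5/6, 1/1)
  emit 'b', narrow to [1/6, 1/3)
Step 2: interval [1/6, 1/3), width = 1/3 - 1/6 = 1/6
  'c': [1/6 + 1/6*0/1, 1/6 + 1/6*1/6) = [1/6, 7/36)
  'b': [1/6 + 1/6*1/6, 1/6 + 1/6*1/3) = [7/36, 2/9)
  'f': [1/6 + 1/6*1/3, 1/6 + 1/6*5/6) = [2/9, 11/36) <- contains code 25/96
  'e': [1/6 + 1/6*5/6, 1/6 + 1/6*1/1) = [11/36, 1/3)
  emit 'f', narrow to [2/9, 11/36)
Step 3: interval [2/9, 11/36), width = 11/36 - 2/9 = 1/12
  'c': [2/9 + 1/12*0/1, 2/9 + 1/12*1/6) = [2/9, 17/72)
  'b': [2/9 + 1/12*1/6, 2/9 + 1/12*1/3) = [17/72, 1/4)
  'f': [2/9 + 1/12*1/3, 2/9 + 1/12*5/6) = [1/4, 7/24) <- contains code 25/96
  'e': [2/9 + 1/12*5/6, 2/9 + 1/12*1/1) = [7/24, 11/36)
  emit 'f', narrow to [1/4, 7/24)
Step 4: interval [1/4, 7/24), width = 7/24 - 1/4 = 1/24
  'c': [1/4 + 1/24*0/1, 1/4 + 1/24*1/6) = [1/4, 37/144)
  'b': [1/4 + 1/24*1/6, 1/4 + 1/24*1/3) = [37/144, 19/72) <- contains code 25/96
  'f': [1/4 + 1/24*1/3, 1/4 + 1/24*5/6) = [19/72, 41/144)
  'e': [1/4 + 1/24*5/6, 1/4 + 1/24*1/1) = [41/144, 7/24)
  emit 'b', narrow to [37/144, 19/72)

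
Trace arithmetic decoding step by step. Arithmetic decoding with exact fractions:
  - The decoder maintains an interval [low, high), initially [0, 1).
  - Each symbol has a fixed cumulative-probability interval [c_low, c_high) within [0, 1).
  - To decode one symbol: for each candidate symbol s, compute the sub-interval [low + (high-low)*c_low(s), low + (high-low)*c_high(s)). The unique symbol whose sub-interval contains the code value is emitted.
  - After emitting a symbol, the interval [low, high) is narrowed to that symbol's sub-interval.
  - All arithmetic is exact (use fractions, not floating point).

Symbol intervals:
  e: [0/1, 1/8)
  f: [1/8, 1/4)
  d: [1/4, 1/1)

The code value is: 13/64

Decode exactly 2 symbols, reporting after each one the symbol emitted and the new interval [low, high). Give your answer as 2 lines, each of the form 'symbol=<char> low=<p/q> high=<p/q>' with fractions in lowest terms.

Step 1: interval [0/1, 1/1), width = 1/1 - 0/1 = 1/1
  'e': [0/1 + 1/1*0/1, 0/1 + 1/1*1/8) = [0/1, 1/8)
  'f': [0/1 + 1/1*1/8, 0/1 + 1/1*1/4) = [1/8, 1/4) <- contains code 13/64
  'd': [0/1 + 1/1*1/4, 0/1 + 1/1*1/1) = [1/4, 1/1)
  emit 'f', narrow to [1/8, 1/4)
Step 2: interval [1/8, 1/4), width = 1/4 - 1/8 = 1/8
  'e': [1/8 + 1/8*0/1, 1/8 + 1/8*1/8) = [1/8, 9/64)
  'f': [1/8 + 1/8*1/8, 1/8 + 1/8*1/4) = [9/64, 5/32)
  'd': [1/8 + 1/8*1/4, 1/8 + 1/8*1/1) = [5/32, 1/4) <- contains code 13/64
  emit 'd', narrow to [5/32, 1/4)

Answer: symbol=f low=1/8 high=1/4
symbol=d low=5/32 high=1/4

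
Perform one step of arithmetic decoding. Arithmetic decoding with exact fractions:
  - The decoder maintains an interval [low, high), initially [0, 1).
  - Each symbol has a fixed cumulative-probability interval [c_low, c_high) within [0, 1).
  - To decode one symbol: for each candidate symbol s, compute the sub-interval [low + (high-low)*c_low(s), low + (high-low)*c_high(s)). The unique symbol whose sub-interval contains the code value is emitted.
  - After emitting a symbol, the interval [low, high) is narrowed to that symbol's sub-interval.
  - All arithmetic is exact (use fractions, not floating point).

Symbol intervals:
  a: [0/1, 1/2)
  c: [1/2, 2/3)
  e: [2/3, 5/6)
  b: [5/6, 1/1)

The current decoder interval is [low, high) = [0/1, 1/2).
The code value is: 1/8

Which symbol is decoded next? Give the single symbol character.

Answer: a

Derivation:
Interval width = high − low = 1/2 − 0/1 = 1/2
Scaled code = (code − low) / width = (1/8 − 0/1) / 1/2 = 1/4
  a: [0/1, 1/2) ← scaled code falls here ✓
  c: [1/2, 2/3) 
  e: [2/3, 5/6) 
  b: [5/6, 1/1) 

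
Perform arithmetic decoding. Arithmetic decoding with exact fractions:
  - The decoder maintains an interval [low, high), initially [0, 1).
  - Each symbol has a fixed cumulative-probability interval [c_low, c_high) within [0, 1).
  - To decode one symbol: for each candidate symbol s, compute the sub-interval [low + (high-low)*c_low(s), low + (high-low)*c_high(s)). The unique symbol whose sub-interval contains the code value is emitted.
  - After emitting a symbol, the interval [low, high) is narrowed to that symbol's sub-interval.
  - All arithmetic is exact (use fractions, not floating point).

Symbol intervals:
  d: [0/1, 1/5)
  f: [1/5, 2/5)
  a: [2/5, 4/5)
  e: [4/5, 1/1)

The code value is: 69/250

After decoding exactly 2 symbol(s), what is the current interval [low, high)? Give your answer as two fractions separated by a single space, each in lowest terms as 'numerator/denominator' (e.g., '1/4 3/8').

Step 1: interval [0/1, 1/1), width = 1/1 - 0/1 = 1/1
  'd': [0/1 + 1/1*0/1, 0/1 + 1/1*1/5) = [0/1, 1/5)
  'f': [0/1 + 1/1*1/5, 0/1 + 1/1*2/5) = [1/5, 2/5) <- contains code 69/250
  'a': [0/1 + 1/1*2/5, 0/1 + 1/1*4/5) = [2/5, 4/5)
  'e': [0/1 + 1/1*4/5, 0/1 + 1/1*1/1) = [4/5, 1/1)
  emit 'f', narrow to [1/5, 2/5)
Step 2: interval [1/5, 2/5), width = 2/5 - 1/5 = 1/5
  'd': [1/5 + 1/5*0/1, 1/5 + 1/5*1/5) = [1/5, 6/25)
  'f': [1/5 + 1/5*1/5, 1/5 + 1/5*2/5) = [6/25, 7/25) <- contains code 69/250
  'a': [1/5 + 1/5*2/5, 1/5 + 1/5*4/5) = [7/25, 9/25)
  'e': [1/5 + 1/5*4/5, 1/5 + 1/5*1/1) = [9/25, 2/5)
  emit 'f', narrow to [6/25, 7/25)

Answer: 6/25 7/25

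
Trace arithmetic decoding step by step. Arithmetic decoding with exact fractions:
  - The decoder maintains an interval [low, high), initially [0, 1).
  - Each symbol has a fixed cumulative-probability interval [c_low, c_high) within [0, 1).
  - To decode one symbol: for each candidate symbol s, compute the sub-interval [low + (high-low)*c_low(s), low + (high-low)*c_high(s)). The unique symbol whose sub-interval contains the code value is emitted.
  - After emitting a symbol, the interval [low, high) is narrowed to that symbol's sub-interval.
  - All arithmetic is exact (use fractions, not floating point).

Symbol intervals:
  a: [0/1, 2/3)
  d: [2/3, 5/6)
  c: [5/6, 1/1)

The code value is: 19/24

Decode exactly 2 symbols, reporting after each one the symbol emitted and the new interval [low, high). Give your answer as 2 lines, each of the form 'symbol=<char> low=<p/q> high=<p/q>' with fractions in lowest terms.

Step 1: interval [0/1, 1/1), width = 1/1 - 0/1 = 1/1
  'a': [0/1 + 1/1*0/1, 0/1 + 1/1*2/3) = [0/1, 2/3)
  'd': [0/1 + 1/1*2/3, 0/1 + 1/1*5/6) = [2/3, 5/6) <- contains code 19/24
  'c': [0/1 + 1/1*5/6, 0/1 + 1/1*1/1) = [5/6, 1/1)
  emit 'd', narrow to [2/3, 5/6)
Step 2: interval [2/3, 5/6), width = 5/6 - 2/3 = 1/6
  'a': [2/3 + 1/6*0/1, 2/3 + 1/6*2/3) = [2/3, 7/9)
  'd': [2/3 + 1/6*2/3, 2/3 + 1/6*5/6) = [7/9, 29/36) <- contains code 19/24
  'c': [2/3 + 1/6*5/6, 2/3 + 1/6*1/1) = [29/36, 5/6)
  emit 'd', narrow to [7/9, 29/36)

Answer: symbol=d low=2/3 high=5/6
symbol=d low=7/9 high=29/36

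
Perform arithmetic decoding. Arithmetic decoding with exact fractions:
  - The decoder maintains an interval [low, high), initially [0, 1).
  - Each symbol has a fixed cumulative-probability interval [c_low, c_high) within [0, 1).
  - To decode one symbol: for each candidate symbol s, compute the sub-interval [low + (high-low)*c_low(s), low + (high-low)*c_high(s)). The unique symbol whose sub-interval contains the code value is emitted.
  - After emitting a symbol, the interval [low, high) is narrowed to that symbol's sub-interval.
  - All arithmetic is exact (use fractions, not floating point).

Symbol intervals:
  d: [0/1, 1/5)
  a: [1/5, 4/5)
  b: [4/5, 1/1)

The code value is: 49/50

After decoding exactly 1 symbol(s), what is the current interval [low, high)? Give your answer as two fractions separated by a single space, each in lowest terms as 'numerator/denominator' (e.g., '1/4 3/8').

Answer: 4/5 1/1

Derivation:
Step 1: interval [0/1, 1/1), width = 1/1 - 0/1 = 1/1
  'd': [0/1 + 1/1*0/1, 0/1 + 1/1*1/5) = [0/1, 1/5)
  'a': [0/1 + 1/1*1/5, 0/1 + 1/1*4/5) = [1/5, 4/5)
  'b': [0/1 + 1/1*4/5, 0/1 + 1/1*1/1) = [4/5, 1/1) <- contains code 49/50
  emit 'b', narrow to [4/5, 1/1)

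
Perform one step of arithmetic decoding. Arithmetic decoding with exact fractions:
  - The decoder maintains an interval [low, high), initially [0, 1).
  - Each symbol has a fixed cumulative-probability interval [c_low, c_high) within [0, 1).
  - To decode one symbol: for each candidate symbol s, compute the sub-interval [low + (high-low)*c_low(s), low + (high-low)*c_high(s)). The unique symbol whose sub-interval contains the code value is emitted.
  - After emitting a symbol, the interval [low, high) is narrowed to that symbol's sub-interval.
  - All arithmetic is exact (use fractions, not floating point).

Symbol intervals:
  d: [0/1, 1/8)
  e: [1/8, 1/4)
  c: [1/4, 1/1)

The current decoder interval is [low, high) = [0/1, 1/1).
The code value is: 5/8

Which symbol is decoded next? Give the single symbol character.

Interval width = high − low = 1/1 − 0/1 = 1/1
Scaled code = (code − low) / width = (5/8 − 0/1) / 1/1 = 5/8
  d: [0/1, 1/8) 
  e: [1/8, 1/4) 
  c: [1/4, 1/1) ← scaled code falls here ✓

Answer: c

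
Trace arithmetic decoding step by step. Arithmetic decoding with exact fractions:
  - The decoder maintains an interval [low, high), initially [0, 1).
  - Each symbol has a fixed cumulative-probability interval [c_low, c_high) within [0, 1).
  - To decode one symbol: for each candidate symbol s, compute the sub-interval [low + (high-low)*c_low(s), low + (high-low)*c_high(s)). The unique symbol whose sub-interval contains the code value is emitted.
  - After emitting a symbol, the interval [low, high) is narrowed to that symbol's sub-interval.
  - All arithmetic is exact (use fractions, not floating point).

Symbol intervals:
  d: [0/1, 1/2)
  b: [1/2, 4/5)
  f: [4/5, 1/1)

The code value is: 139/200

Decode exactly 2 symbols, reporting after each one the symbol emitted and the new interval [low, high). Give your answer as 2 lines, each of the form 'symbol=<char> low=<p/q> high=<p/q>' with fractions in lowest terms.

Step 1: interval [0/1, 1/1), width = 1/1 - 0/1 = 1/1
  'd': [0/1 + 1/1*0/1, 0/1 + 1/1*1/2) = [0/1, 1/2)
  'b': [0/1 + 1/1*1/2, 0/1 + 1/1*4/5) = [1/2, 4/5) <- contains code 139/200
  'f': [0/1 + 1/1*4/5, 0/1 + 1/1*1/1) = [4/5, 1/1)
  emit 'b', narrow to [1/2, 4/5)
Step 2: interval [1/2, 4/5), width = 4/5 - 1/2 = 3/10
  'd': [1/2 + 3/10*0/1, 1/2 + 3/10*1/2) = [1/2, 13/20)
  'b': [1/2 + 3/10*1/2, 1/2 + 3/10*4/5) = [13/20, 37/50) <- contains code 139/200
  'f': [1/2 + 3/10*4/5, 1/2 + 3/10*1/1) = [37/50, 4/5)
  emit 'b', narrow to [13/20, 37/50)

Answer: symbol=b low=1/2 high=4/5
symbol=b low=13/20 high=37/50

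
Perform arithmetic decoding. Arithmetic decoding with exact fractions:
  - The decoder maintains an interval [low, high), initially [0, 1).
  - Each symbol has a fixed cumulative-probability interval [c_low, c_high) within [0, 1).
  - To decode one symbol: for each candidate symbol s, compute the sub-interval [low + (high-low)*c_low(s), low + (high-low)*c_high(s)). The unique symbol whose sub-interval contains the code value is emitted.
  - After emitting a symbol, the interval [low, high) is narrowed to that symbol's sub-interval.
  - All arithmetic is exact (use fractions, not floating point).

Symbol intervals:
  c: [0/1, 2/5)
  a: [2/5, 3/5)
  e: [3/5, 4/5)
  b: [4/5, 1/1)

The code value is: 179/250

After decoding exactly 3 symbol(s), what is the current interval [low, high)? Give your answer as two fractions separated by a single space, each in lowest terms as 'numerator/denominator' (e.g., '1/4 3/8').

Answer: 89/125 18/25

Derivation:
Step 1: interval [0/1, 1/1), width = 1/1 - 0/1 = 1/1
  'c': [0/1 + 1/1*0/1, 0/1 + 1/1*2/5) = [0/1, 2/5)
  'a': [0/1 + 1/1*2/5, 0/1 + 1/1*3/5) = [2/5, 3/5)
  'e': [0/1 + 1/1*3/5, 0/1 + 1/1*4/5) = [3/5, 4/5) <- contains code 179/250
  'b': [0/1 + 1/1*4/5, 0/1 + 1/1*1/1) = [4/5, 1/1)
  emit 'e', narrow to [3/5, 4/5)
Step 2: interval [3/5, 4/5), width = 4/5 - 3/5 = 1/5
  'c': [3/5 + 1/5*0/1, 3/5 + 1/5*2/5) = [3/5, 17/25)
  'a': [3/5 + 1/5*2/5, 3/5 + 1/5*3/5) = [17/25, 18/25) <- contains code 179/250
  'e': [3/5 + 1/5*3/5, 3/5 + 1/5*4/5) = [18/25, 19/25)
  'b': [3/5 + 1/5*4/5, 3/5 + 1/5*1/1) = [19/25, 4/5)
  emit 'a', narrow to [17/25, 18/25)
Step 3: interval [17/25, 18/25), width = 18/25 - 17/25 = 1/25
  'c': [17/25 + 1/25*0/1, 17/25 + 1/25*2/5) = [17/25, 87/125)
  'a': [17/25 + 1/25*2/5, 17/25 + 1/25*3/5) = [87/125, 88/125)
  'e': [17/25 + 1/25*3/5, 17/25 + 1/25*4/5) = [88/125, 89/125)
  'b': [17/25 + 1/25*4/5, 17/25 + 1/25*1/1) = [89/125, 18/25) <- contains code 179/250
  emit 'b', narrow to [89/125, 18/25)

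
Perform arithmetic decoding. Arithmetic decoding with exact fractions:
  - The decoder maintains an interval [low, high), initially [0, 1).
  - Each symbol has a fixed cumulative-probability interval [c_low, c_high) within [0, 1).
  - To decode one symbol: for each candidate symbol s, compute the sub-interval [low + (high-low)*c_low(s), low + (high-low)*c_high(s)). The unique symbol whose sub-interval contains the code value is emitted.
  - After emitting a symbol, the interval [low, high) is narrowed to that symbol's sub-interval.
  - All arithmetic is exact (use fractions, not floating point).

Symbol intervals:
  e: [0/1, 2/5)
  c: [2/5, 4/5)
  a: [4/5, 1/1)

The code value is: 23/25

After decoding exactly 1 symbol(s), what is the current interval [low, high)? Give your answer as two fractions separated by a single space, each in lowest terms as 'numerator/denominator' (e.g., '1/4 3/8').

Step 1: interval [0/1, 1/1), width = 1/1 - 0/1 = 1/1
  'e': [0/1 + 1/1*0/1, 0/1 + 1/1*2/5) = [0/1, 2/5)
  'c': [0/1 + 1/1*2/5, 0/1 + 1/1*4/5) = [2/5, 4/5)
  'a': [0/1 + 1/1*4/5, 0/1 + 1/1*1/1) = [4/5, 1/1) <- contains code 23/25
  emit 'a', narrow to [4/5, 1/1)

Answer: 4/5 1/1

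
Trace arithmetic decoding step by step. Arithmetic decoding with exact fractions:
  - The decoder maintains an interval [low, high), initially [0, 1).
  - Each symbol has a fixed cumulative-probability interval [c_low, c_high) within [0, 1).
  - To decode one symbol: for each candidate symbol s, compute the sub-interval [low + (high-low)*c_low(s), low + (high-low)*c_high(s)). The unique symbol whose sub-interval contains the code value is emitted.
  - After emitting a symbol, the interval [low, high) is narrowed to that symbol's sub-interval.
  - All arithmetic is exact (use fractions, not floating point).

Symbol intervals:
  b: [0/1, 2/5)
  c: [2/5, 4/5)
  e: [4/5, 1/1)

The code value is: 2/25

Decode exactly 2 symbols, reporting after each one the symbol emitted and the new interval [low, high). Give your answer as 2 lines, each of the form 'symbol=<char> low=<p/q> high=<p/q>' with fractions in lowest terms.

Answer: symbol=b low=0/1 high=2/5
symbol=b low=0/1 high=4/25

Derivation:
Step 1: interval [0/1, 1/1), width = 1/1 - 0/1 = 1/1
  'b': [0/1 + 1/1*0/1, 0/1 + 1/1*2/5) = [0/1, 2/5) <- contains code 2/25
  'c': [0/1 + 1/1*2/5, 0/1 + 1/1*4/5) = [2/5, 4/5)
  'e': [0/1 + 1/1*4/5, 0/1 + 1/1*1/1) = [4/5, 1/1)
  emit 'b', narrow to [0/1, 2/5)
Step 2: interval [0/1, 2/5), width = 2/5 - 0/1 = 2/5
  'b': [0/1 + 2/5*0/1, 0/1 + 2/5*2/5) = [0/1, 4/25) <- contains code 2/25
  'c': [0/1 + 2/5*2/5, 0/1 + 2/5*4/5) = [4/25, 8/25)
  'e': [0/1 + 2/5*4/5, 0/1 + 2/5*1/1) = [8/25, 2/5)
  emit 'b', narrow to [0/1, 4/25)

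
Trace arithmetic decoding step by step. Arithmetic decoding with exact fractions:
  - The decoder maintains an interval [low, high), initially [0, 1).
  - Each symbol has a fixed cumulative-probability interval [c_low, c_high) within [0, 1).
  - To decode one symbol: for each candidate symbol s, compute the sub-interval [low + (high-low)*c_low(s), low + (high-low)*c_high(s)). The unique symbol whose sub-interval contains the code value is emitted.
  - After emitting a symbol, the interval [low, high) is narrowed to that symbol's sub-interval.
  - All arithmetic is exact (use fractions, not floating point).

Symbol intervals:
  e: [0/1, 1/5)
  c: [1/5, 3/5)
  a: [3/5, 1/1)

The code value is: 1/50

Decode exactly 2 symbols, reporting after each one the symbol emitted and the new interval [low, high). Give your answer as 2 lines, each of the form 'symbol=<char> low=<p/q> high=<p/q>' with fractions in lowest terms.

Answer: symbol=e low=0/1 high=1/5
symbol=e low=0/1 high=1/25

Derivation:
Step 1: interval [0/1, 1/1), width = 1/1 - 0/1 = 1/1
  'e': [0/1 + 1/1*0/1, 0/1 + 1/1*1/5) = [0/1, 1/5) <- contains code 1/50
  'c': [0/1 + 1/1*1/5, 0/1 + 1/1*3/5) = [1/5, 3/5)
  'a': [0/1 + 1/1*3/5, 0/1 + 1/1*1/1) = [3/5, 1/1)
  emit 'e', narrow to [0/1, 1/5)
Step 2: interval [0/1, 1/5), width = 1/5 - 0/1 = 1/5
  'e': [0/1 + 1/5*0/1, 0/1 + 1/5*1/5) = [0/1, 1/25) <- contains code 1/50
  'c': [0/1 + 1/5*1/5, 0/1 + 1/5*3/5) = [1/25, 3/25)
  'a': [0/1 + 1/5*3/5, 0/1 + 1/5*1/1) = [3/25, 1/5)
  emit 'e', narrow to [0/1, 1/25)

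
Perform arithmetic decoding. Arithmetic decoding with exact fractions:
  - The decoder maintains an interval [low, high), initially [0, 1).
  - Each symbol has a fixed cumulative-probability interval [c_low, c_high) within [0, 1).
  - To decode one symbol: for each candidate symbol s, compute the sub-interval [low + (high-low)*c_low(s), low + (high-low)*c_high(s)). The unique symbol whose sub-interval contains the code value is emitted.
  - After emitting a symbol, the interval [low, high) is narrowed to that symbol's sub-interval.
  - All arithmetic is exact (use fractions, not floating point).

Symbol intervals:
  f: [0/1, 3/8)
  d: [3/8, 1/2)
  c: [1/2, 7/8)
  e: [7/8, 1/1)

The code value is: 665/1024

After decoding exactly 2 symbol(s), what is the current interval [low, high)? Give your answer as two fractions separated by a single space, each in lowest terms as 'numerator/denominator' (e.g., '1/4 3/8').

Answer: 41/64 11/16

Derivation:
Step 1: interval [0/1, 1/1), width = 1/1 - 0/1 = 1/1
  'f': [0/1 + 1/1*0/1, 0/1 + 1/1*3/8) = [0/1, 3/8)
  'd': [0/1 + 1/1*3/8, 0/1 + 1/1*1/2) = [3/8, 1/2)
  'c': [0/1 + 1/1*1/2, 0/1 + 1/1*7/8) = [1/2, 7/8) <- contains code 665/1024
  'e': [0/1 + 1/1*7/8, 0/1 + 1/1*1/1) = [7/8, 1/1)
  emit 'c', narrow to [1/2, 7/8)
Step 2: interval [1/2, 7/8), width = 7/8 - 1/2 = 3/8
  'f': [1/2 + 3/8*0/1, 1/2 + 3/8*3/8) = [1/2, 41/64)
  'd': [1/2 + 3/8*3/8, 1/2 + 3/8*1/2) = [41/64, 11/16) <- contains code 665/1024
  'c': [1/2 + 3/8*1/2, 1/2 + 3/8*7/8) = [11/16, 53/64)
  'e': [1/2 + 3/8*7/8, 1/2 + 3/8*1/1) = [53/64, 7/8)
  emit 'd', narrow to [41/64, 11/16)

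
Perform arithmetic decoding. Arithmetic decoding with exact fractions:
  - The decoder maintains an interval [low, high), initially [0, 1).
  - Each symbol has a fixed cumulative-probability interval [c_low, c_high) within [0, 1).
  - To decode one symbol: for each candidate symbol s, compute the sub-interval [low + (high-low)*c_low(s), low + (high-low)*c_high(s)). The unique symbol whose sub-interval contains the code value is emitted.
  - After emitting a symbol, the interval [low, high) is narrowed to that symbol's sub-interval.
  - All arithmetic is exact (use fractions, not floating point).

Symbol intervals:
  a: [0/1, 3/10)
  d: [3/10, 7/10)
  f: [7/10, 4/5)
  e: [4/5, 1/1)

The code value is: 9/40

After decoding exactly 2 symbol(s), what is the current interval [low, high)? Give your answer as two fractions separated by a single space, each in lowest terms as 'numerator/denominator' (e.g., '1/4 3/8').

Step 1: interval [0/1, 1/1), width = 1/1 - 0/1 = 1/1
  'a': [0/1 + 1/1*0/1, 0/1 + 1/1*3/10) = [0/1, 3/10) <- contains code 9/40
  'd': [0/1 + 1/1*3/10, 0/1 + 1/1*7/10) = [3/10, 7/10)
  'f': [0/1 + 1/1*7/10, 0/1 + 1/1*4/5) = [7/10, 4/5)
  'e': [0/1 + 1/1*4/5, 0/1 + 1/1*1/1) = [4/5, 1/1)
  emit 'a', narrow to [0/1, 3/10)
Step 2: interval [0/1, 3/10), width = 3/10 - 0/1 = 3/10
  'a': [0/1 + 3/10*0/1, 0/1 + 3/10*3/10) = [0/1, 9/100)
  'd': [0/1 + 3/10*3/10, 0/1 + 3/10*7/10) = [9/100, 21/100)
  'f': [0/1 + 3/10*7/10, 0/1 + 3/10*4/5) = [21/100, 6/25) <- contains code 9/40
  'e': [0/1 + 3/10*4/5, 0/1 + 3/10*1/1) = [6/25, 3/10)
  emit 'f', narrow to [21/100, 6/25)

Answer: 21/100 6/25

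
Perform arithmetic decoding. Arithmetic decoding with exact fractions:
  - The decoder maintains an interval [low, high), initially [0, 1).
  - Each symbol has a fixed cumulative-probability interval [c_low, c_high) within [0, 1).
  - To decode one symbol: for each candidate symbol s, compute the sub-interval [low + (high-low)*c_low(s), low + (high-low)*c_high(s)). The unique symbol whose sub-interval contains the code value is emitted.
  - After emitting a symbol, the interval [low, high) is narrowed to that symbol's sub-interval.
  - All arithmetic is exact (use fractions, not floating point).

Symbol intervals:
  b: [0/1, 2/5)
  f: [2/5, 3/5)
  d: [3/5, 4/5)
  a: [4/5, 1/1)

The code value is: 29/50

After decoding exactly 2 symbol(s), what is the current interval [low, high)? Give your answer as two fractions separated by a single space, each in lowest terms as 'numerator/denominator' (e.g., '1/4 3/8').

Answer: 14/25 3/5

Derivation:
Step 1: interval [0/1, 1/1), width = 1/1 - 0/1 = 1/1
  'b': [0/1 + 1/1*0/1, 0/1 + 1/1*2/5) = [0/1, 2/5)
  'f': [0/1 + 1/1*2/5, 0/1 + 1/1*3/5) = [2/5, 3/5) <- contains code 29/50
  'd': [0/1 + 1/1*3/5, 0/1 + 1/1*4/5) = [3/5, 4/5)
  'a': [0/1 + 1/1*4/5, 0/1 + 1/1*1/1) = [4/5, 1/1)
  emit 'f', narrow to [2/5, 3/5)
Step 2: interval [2/5, 3/5), width = 3/5 - 2/5 = 1/5
  'b': [2/5 + 1/5*0/1, 2/5 + 1/5*2/5) = [2/5, 12/25)
  'f': [2/5 + 1/5*2/5, 2/5 + 1/5*3/5) = [12/25, 13/25)
  'd': [2/5 + 1/5*3/5, 2/5 + 1/5*4/5) = [13/25, 14/25)
  'a': [2/5 + 1/5*4/5, 2/5 + 1/5*1/1) = [14/25, 3/5) <- contains code 29/50
  emit 'a', narrow to [14/25, 3/5)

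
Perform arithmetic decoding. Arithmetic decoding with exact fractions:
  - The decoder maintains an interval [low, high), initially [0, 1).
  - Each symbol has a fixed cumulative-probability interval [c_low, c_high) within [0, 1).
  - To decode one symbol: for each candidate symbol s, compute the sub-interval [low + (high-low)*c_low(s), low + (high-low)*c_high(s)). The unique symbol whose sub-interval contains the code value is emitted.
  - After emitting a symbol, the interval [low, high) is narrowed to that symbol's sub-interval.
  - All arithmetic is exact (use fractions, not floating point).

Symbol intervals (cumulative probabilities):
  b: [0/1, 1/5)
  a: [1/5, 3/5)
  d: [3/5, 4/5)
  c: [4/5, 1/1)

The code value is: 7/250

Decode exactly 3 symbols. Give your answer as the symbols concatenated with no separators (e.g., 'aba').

Answer: bbd

Derivation:
Step 1: interval [0/1, 1/1), width = 1/1 - 0/1 = 1/1
  'b': [0/1 + 1/1*0/1, 0/1 + 1/1*1/5) = [0/1, 1/5) <- contains code 7/250
  'a': [0/1 + 1/1*1/5, 0/1 + 1/1*3/5) = [1/5, 3/5)
  'd': [0/1 + 1/1*3/5, 0/1 + 1/1*4/5) = [3/5, 4/5)
  'c': [0/1 + 1/1*4/5, 0/1 + 1/1*1/1) = [4/5, 1/1)
  emit 'b', narrow to [0/1, 1/5)
Step 2: interval [0/1, 1/5), width = 1/5 - 0/1 = 1/5
  'b': [0/1 + 1/5*0/1, 0/1 + 1/5*1/5) = [0/1, 1/25) <- contains code 7/250
  'a': [0/1 + 1/5*1/5, 0/1 + 1/5*3/5) = [1/25, 3/25)
  'd': [0/1 + 1/5*3/5, 0/1 + 1/5*4/5) = [3/25, 4/25)
  'c': [0/1 + 1/5*4/5, 0/1 + 1/5*1/1) = [4/25, 1/5)
  emit 'b', narrow to [0/1, 1/25)
Step 3: interval [0/1, 1/25), width = 1/25 - 0/1 = 1/25
  'b': [0/1 + 1/25*0/1, 0/1 + 1/25*1/5) = [0/1, 1/125)
  'a': [0/1 + 1/25*1/5, 0/1 + 1/25*3/5) = [1/125, 3/125)
  'd': [0/1 + 1/25*3/5, 0/1 + 1/25*4/5) = [3/125, 4/125) <- contains code 7/250
  'c': [0/1 + 1/25*4/5, 0/1 + 1/25*1/1) = [4/125, 1/25)
  emit 'd', narrow to [3/125, 4/125)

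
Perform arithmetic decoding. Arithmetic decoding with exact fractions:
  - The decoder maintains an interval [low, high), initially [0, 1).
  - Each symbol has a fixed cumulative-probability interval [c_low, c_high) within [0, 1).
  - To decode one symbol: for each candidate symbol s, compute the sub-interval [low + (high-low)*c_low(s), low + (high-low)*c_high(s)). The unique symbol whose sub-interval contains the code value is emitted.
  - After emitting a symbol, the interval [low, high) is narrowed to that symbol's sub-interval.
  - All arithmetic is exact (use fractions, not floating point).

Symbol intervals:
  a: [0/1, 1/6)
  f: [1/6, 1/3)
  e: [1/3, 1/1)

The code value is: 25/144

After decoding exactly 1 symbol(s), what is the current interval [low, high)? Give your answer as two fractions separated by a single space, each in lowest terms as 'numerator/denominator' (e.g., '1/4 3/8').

Answer: 1/6 1/3

Derivation:
Step 1: interval [0/1, 1/1), width = 1/1 - 0/1 = 1/1
  'a': [0/1 + 1/1*0/1, 0/1 + 1/1*1/6) = [0/1, 1/6)
  'f': [0/1 + 1/1*1/6, 0/1 + 1/1*1/3) = [1/6, 1/3) <- contains code 25/144
  'e': [0/1 + 1/1*1/3, 0/1 + 1/1*1/1) = [1/3, 1/1)
  emit 'f', narrow to [1/6, 1/3)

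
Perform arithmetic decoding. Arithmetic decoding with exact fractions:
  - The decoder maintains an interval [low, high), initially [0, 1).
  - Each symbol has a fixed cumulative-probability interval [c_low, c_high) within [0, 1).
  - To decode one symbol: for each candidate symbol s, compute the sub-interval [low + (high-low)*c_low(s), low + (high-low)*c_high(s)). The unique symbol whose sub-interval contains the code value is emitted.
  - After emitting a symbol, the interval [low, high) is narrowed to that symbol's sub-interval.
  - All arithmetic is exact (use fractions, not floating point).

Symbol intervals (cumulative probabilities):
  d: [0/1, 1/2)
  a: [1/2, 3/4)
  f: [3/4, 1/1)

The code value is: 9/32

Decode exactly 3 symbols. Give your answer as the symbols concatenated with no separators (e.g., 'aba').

Step 1: interval [0/1, 1/1), width = 1/1 - 0/1 = 1/1
  'd': [0/1 + 1/1*0/1, 0/1 + 1/1*1/2) = [0/1, 1/2) <- contains code 9/32
  'a': [0/1 + 1/1*1/2, 0/1 + 1/1*3/4) = [1/2, 3/4)
  'f': [0/1 + 1/1*3/4, 0/1 + 1/1*1/1) = [3/4, 1/1)
  emit 'd', narrow to [0/1, 1/2)
Step 2: interval [0/1, 1/2), width = 1/2 - 0/1 = 1/2
  'd': [0/1 + 1/2*0/1, 0/1 + 1/2*1/2) = [0/1, 1/4)
  'a': [0/1 + 1/2*1/2, 0/1 + 1/2*3/4) = [1/4, 3/8) <- contains code 9/32
  'f': [0/1 + 1/2*3/4, 0/1 + 1/2*1/1) = [3/8, 1/2)
  emit 'a', narrow to [1/4, 3/8)
Step 3: interval [1/4, 3/8), width = 3/8 - 1/4 = 1/8
  'd': [1/4 + 1/8*0/1, 1/4 + 1/8*1/2) = [1/4, 5/16) <- contains code 9/32
  'a': [1/4 + 1/8*1/2, 1/4 + 1/8*3/4) = [5/16, 11/32)
  'f': [1/4 + 1/8*3/4, 1/4 + 1/8*1/1) = [11/32, 3/8)
  emit 'd', narrow to [1/4, 5/16)

Answer: dad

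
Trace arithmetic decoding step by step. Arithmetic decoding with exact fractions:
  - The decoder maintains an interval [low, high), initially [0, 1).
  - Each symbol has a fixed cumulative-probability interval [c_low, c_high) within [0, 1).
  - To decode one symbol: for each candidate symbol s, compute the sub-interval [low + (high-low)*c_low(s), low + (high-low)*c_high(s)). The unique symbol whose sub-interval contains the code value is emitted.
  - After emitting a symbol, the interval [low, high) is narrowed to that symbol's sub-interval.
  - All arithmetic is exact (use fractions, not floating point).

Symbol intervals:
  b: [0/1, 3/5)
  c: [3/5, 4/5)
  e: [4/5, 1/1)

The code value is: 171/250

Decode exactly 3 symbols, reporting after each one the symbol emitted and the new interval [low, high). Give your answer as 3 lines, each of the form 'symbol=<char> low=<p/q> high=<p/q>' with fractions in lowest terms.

Answer: symbol=c low=3/5 high=4/5
symbol=b low=3/5 high=18/25
symbol=c low=84/125 high=87/125

Derivation:
Step 1: interval [0/1, 1/1), width = 1/1 - 0/1 = 1/1
  'b': [0/1 + 1/1*0/1, 0/1 + 1/1*3/5) = [0/1, 3/5)
  'c': [0/1 + 1/1*3/5, 0/1 + 1/1*4/5) = [3/5, 4/5) <- contains code 171/250
  'e': [0/1 + 1/1*4/5, 0/1 + 1/1*1/1) = [4/5, 1/1)
  emit 'c', narrow to [3/5, 4/5)
Step 2: interval [3/5, 4/5), width = 4/5 - 3/5 = 1/5
  'b': [3/5 + 1/5*0/1, 3/5 + 1/5*3/5) = [3/5, 18/25) <- contains code 171/250
  'c': [3/5 + 1/5*3/5, 3/5 + 1/5*4/5) = [18/25, 19/25)
  'e': [3/5 + 1/5*4/5, 3/5 + 1/5*1/1) = [19/25, 4/5)
  emit 'b', narrow to [3/5, 18/25)
Step 3: interval [3/5, 18/25), width = 18/25 - 3/5 = 3/25
  'b': [3/5 + 3/25*0/1, 3/5 + 3/25*3/5) = [3/5, 84/125)
  'c': [3/5 + 3/25*3/5, 3/5 + 3/25*4/5) = [84/125, 87/125) <- contains code 171/250
  'e': [3/5 + 3/25*4/5, 3/5 + 3/25*1/1) = [87/125, 18/25)
  emit 'c', narrow to [84/125, 87/125)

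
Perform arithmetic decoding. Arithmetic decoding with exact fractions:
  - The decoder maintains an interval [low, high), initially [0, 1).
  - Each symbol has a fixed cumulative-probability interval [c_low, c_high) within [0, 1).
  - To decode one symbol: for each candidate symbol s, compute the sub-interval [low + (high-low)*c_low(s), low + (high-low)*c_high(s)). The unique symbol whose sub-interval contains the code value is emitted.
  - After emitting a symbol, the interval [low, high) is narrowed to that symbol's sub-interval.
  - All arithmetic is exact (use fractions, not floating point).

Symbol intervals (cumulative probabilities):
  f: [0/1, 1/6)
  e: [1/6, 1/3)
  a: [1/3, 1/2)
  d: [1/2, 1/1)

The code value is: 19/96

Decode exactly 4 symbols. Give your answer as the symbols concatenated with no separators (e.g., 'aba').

Step 1: interval [0/1, 1/1), width = 1/1 - 0/1 = 1/1
  'f': [0/1 + 1/1*0/1, 0/1 + 1/1*1/6) = [0/1, 1/6)
  'e': [0/1 + 1/1*1/6, 0/1 + 1/1*1/3) = [1/6, 1/3) <- contains code 19/96
  'a': [0/1 + 1/1*1/3, 0/1 + 1/1*1/2) = [1/3, 1/2)
  'd': [0/1 + 1/1*1/2, 0/1 + 1/1*1/1) = [1/2, 1/1)
  emit 'e', narrow to [1/6, 1/3)
Step 2: interval [1/6, 1/3), width = 1/3 - 1/6 = 1/6
  'f': [1/6 + 1/6*0/1, 1/6 + 1/6*1/6) = [1/6, 7/36)
  'e': [1/6 + 1/6*1/6, 1/6 + 1/6*1/3) = [7/36, 2/9) <- contains code 19/96
  'a': [1/6 + 1/6*1/3, 1/6 + 1/6*1/2) = [2/9, 1/4)
  'd': [1/6 + 1/6*1/2, 1/6 + 1/6*1/1) = [1/4, 1/3)
  emit 'e', narrow to [7/36, 2/9)
Step 3: interval [7/36, 2/9), width = 2/9 - 7/36 = 1/36
  'f': [7/36 + 1/36*0/1, 7/36 + 1/36*1/6) = [7/36, 43/216) <- contains code 19/96
  'e': [7/36 + 1/36*1/6, 7/36 + 1/36*1/3) = [43/216, 11/54)
  'a': [7/36 + 1/36*1/3, 7/36 + 1/36*1/2) = [11/54, 5/24)
  'd': [7/36 + 1/36*1/2, 7/36 + 1/36*1/1) = [5/24, 2/9)
  emit 'f', narrow to [7/36, 43/216)
Step 4: interval [7/36, 43/216), width = 43/216 - 7/36 = 1/216
  'f': [7/36 + 1/216*0/1, 7/36 + 1/216*1/6) = [7/36, 253/1296)
  'e': [7/36 + 1/216*1/6, 7/36 + 1/216*1/3) = [253/1296, 127/648)
  'a': [7/36 + 1/216*1/3, 7/36 + 1/216*1/2) = [127/648, 85/432)
  'd': [7/36 + 1/216*1/2, 7/36 + 1/216*1/1) = [85/432, 43/216) <- contains code 19/96
  emit 'd', narrow to [85/432, 43/216)

Answer: eefd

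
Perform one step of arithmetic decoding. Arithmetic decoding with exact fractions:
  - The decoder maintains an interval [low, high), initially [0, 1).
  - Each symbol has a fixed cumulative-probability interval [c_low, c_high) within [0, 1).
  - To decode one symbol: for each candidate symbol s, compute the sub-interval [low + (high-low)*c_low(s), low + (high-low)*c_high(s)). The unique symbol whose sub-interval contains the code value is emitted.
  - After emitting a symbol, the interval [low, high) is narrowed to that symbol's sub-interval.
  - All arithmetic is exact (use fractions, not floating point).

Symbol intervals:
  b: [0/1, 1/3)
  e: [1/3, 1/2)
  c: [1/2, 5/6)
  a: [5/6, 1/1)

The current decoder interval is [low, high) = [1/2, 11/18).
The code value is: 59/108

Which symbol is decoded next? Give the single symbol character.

Answer: e

Derivation:
Interval width = high − low = 11/18 − 1/2 = 1/9
Scaled code = (code − low) / width = (59/108 − 1/2) / 1/9 = 5/12
  b: [0/1, 1/3) 
  e: [1/3, 1/2) ← scaled code falls here ✓
  c: [1/2, 5/6) 
  a: [5/6, 1/1) 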